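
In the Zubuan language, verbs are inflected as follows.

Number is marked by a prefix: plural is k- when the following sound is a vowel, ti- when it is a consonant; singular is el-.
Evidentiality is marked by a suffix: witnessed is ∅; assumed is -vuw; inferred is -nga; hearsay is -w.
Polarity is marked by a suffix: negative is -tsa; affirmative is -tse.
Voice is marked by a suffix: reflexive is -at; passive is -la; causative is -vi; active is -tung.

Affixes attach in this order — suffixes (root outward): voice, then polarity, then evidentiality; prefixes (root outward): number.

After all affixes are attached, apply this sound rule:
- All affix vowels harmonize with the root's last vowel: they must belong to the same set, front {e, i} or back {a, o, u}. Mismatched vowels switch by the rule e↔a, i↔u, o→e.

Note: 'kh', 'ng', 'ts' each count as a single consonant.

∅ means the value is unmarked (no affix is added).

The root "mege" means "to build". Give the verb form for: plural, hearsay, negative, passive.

timegeletsew

Attach voice passive -la → megela.
Attach number plural ti- (before consonant 'm') → timegela.
Attach polarity negative -tsa → timegelatsa.
Attach evidentiality hearsay -w → timegelatsaw.
Apply vowel harmony: timegelatsaw → timegeletsew.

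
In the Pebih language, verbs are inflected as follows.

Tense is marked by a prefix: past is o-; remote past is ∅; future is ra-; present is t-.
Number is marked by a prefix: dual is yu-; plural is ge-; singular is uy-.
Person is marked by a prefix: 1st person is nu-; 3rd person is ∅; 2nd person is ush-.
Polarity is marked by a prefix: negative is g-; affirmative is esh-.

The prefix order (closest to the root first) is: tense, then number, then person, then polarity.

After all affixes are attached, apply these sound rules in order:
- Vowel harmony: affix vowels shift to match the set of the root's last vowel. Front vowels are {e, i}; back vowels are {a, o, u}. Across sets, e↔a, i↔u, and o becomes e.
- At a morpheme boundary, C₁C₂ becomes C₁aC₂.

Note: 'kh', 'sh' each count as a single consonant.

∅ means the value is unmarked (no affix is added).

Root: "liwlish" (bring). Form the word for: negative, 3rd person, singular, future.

giyareliwlish

Attach tense future ra- → raliwlish.
Attach number singular uy- → uyraliwlish.
person = 3rd person: zero marking, form stays uyraliwlish.
Attach polarity negative g- → guyraliwlish.
Apply vowel harmony: guyraliwlish → giyreliwlish.
Apply epenthesis: giyreliwlish → giyareliwlish.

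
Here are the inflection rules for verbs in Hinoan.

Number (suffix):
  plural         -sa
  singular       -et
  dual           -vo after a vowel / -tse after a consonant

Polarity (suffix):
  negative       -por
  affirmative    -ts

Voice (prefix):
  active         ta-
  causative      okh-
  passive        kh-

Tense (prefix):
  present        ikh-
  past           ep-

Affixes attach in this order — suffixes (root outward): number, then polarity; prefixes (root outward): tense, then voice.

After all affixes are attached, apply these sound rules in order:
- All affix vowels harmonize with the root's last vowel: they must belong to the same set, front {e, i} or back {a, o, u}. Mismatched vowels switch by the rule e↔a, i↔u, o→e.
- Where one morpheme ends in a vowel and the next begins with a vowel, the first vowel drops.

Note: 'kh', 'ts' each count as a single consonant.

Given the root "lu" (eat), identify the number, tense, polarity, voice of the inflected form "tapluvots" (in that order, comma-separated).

Segment: ta-ep-lu-vo-ts.
number: -vo/tse → dual.
tense: ep- → past.
polarity: -ts → affirmative.
voice: ta- → active.

dual, past, affirmative, active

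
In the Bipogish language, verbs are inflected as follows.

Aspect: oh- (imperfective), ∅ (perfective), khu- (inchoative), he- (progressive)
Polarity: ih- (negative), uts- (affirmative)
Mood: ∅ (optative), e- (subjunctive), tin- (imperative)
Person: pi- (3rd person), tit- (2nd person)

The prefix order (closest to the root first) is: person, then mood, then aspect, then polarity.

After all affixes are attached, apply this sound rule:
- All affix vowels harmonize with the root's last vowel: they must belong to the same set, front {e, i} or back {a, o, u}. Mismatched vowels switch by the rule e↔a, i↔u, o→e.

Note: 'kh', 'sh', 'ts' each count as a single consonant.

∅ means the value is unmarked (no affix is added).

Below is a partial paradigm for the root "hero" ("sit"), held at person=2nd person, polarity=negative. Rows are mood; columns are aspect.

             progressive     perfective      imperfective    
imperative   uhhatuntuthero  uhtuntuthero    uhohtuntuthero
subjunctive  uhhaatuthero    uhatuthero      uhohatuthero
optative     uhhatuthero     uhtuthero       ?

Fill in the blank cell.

Attach person 2nd person tit- → tithero.
mood = optative: zero marking, form stays tithero.
Attach aspect imperfective oh- → ohtithero.
Attach polarity negative ih- → ihohtithero.
Apply vowel harmony: ihohtithero → uhohtuthero.

uhohtuthero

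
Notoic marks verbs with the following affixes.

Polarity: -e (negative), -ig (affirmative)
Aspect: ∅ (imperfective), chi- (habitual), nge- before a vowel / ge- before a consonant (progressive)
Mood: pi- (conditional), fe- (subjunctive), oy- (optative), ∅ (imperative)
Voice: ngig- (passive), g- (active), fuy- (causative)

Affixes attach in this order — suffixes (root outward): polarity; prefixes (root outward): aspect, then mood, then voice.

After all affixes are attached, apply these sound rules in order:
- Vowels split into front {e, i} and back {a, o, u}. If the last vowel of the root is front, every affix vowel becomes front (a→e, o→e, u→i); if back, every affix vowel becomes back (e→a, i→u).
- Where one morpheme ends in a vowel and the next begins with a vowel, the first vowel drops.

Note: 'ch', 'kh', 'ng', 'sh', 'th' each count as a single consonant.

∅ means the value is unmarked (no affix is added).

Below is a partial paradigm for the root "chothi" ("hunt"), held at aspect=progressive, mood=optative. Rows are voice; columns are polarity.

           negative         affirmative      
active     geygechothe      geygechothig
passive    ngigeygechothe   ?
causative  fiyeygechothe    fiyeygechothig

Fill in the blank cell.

Attach aspect progressive ge- (before consonant 'ch') → gechothi.
Attach mood optative oy- → oygechothi.
Attach voice passive ngig- → ngigoygechothi.
Attach polarity affirmative -ig → ngigoygechothiig.
Apply vowel harmony: ngigoygechothiig → ngigeygechothiig.
Apply vowel deletion: ngigeygechothiig → ngigeygechothig.

ngigeygechothig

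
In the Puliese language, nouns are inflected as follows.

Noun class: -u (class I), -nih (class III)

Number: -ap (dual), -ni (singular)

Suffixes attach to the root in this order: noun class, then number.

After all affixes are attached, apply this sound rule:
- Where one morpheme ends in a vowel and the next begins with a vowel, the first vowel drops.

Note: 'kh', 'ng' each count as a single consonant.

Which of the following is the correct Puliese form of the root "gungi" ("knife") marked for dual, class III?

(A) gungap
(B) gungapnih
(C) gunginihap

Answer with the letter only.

Attach noun class class III -nih → gunginih.
Attach number dual -ap → gunginihap.
Vowel deletion: no change.
So the correct form is gunginihap, option (C).
(B) gungapnih is wrong: it has the affixes in the wrong order.
(A) gungap is wrong: it uses class I instead of class III for noun class.

C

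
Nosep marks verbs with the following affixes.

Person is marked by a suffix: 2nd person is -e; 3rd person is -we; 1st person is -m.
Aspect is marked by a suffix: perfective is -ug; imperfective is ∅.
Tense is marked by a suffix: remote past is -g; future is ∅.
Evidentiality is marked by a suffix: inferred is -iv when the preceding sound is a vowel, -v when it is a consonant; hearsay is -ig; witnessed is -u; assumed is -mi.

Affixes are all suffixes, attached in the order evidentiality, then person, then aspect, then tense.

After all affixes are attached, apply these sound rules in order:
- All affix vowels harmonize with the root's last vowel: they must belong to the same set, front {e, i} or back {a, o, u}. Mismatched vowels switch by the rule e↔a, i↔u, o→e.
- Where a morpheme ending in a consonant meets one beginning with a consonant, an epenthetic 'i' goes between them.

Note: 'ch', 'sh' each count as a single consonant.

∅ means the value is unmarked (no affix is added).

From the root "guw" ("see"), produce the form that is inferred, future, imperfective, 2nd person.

guwiva

Attach evidentiality inferred -v (after consonant 'w') → guwv.
Attach person 2nd person -e → guwve.
aspect = imperfective: zero marking, form stays guwve.
tense = future: zero marking, form stays guwve.
Apply vowel harmony: guwve → guwva.
Apply epenthesis: guwva → guwiva.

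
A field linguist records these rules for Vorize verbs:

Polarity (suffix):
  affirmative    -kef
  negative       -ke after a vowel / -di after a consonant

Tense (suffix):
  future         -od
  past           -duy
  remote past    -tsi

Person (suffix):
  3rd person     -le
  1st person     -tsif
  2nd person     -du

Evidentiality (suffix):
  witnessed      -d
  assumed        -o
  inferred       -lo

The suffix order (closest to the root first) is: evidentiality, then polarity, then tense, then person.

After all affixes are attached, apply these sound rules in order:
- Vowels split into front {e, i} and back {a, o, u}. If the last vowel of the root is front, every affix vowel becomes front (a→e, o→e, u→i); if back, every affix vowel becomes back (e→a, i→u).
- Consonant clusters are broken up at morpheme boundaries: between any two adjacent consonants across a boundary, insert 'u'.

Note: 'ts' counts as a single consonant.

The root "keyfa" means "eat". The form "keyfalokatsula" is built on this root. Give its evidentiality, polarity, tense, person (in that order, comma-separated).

inferred, negative, remote past, 3rd person

Segment: keyfa-lo-ke-tsi-le.
evidentiality: -lo → inferred.
polarity: -ke/di → negative.
tense: -tsi → remote past.
person: -le → 3rd person.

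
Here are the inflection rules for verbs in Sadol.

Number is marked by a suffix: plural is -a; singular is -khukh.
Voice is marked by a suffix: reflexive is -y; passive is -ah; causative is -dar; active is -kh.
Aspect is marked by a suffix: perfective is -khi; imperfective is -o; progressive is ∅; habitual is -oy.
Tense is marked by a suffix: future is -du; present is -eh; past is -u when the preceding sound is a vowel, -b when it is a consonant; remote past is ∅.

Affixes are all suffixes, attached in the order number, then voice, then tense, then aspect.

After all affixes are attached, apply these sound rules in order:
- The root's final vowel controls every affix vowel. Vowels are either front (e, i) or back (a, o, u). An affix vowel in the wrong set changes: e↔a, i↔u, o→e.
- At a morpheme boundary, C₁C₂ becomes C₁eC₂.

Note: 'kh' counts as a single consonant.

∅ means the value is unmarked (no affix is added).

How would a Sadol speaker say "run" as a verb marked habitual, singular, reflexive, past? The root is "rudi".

rudikhikheyebey

Attach number singular -khukh → rudikhukh.
Attach voice reflexive -y → rudikhukhy.
Attach tense past -b (after consonant 'y') → rudikhukhyb.
Attach aspect habitual -oy → rudikhukhyboy.
Apply vowel harmony: rudikhukhyboy → rudikhikhybey.
Apply epenthesis: rudikhikhybey → rudikhikheyebey.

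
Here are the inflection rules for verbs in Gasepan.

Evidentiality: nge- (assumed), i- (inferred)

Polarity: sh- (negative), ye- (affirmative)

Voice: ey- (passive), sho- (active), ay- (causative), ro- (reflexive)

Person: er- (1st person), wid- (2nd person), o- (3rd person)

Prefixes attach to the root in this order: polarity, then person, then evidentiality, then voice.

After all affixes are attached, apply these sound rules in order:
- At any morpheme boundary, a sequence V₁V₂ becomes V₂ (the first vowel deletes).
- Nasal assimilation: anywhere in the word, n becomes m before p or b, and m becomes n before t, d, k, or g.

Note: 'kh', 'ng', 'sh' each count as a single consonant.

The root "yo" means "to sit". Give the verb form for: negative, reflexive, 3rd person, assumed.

rongoshyo

Attach polarity negative sh- → shyo.
Attach person 3rd person o- → oshyo.
Attach evidentiality assumed nge- → ngeoshyo.
Attach voice reflexive ro- → rongeoshyo.
Apply vowel deletion: rongeoshyo → rongoshyo.
Nasal assimilation: no change.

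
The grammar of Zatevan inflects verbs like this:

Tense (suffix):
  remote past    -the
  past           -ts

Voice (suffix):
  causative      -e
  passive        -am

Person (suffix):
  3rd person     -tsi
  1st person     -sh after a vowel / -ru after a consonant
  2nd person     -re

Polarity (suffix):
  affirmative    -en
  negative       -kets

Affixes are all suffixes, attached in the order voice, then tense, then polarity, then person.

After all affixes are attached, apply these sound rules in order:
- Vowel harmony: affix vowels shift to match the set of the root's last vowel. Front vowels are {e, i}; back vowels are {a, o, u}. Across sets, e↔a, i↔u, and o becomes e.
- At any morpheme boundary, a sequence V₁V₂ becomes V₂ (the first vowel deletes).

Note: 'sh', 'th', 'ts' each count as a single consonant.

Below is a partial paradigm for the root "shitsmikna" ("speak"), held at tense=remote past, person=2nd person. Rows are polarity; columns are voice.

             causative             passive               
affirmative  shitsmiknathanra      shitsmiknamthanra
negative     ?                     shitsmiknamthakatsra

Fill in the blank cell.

shitsmiknathakatsra

Attach voice causative -e → shitsmiknae.
Attach tense remote past -the → shitsmiknaethe.
Attach polarity negative -kets → shitsmiknaethekets.
Attach person 2nd person -re → shitsmiknaetheketsre.
Apply vowel harmony: shitsmiknaetheketsre → shitsmiknaathakatsra.
Apply vowel deletion: shitsmiknaathakatsra → shitsmiknathakatsra.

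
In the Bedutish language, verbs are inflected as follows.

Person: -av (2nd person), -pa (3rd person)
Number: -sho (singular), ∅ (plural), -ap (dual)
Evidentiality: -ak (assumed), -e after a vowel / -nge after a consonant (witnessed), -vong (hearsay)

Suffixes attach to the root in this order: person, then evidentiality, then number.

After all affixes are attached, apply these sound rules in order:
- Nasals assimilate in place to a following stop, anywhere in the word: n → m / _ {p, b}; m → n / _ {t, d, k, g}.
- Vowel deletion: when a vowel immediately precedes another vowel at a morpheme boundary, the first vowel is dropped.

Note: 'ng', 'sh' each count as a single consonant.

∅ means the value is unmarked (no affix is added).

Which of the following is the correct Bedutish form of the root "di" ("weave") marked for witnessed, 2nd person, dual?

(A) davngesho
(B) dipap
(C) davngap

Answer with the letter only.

C

Attach person 2nd person -av → diav.
Attach evidentiality witnessed -nge (after consonant 'v') → diavnge.
Attach number dual -ap → diavngeap.
Nasal assimilation: no change.
Apply vowel deletion: diavngeap → davngap.
So the correct form is davngap, option (C).
(A) davngesho is wrong: it uses singular instead of dual for number.
(B) dipap is wrong: it uses 3rd person instead of 2nd person for person.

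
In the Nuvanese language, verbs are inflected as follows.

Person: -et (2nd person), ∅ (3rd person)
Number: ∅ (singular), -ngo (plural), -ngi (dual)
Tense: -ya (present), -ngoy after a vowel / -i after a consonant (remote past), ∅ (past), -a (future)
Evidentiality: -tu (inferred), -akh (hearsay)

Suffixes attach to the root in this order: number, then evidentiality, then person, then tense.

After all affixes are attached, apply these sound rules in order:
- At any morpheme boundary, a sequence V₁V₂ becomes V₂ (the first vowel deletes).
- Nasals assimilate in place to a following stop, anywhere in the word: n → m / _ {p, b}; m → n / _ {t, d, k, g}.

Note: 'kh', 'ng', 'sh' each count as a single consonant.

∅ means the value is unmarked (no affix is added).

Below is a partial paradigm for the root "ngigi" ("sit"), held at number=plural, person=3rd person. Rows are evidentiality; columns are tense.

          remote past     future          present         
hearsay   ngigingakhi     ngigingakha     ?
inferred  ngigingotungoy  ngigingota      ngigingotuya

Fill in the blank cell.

ngigingakhya

Attach number plural -ngo → ngigingo.
Attach evidentiality hearsay -akh → ngigingoakh.
person = 3rd person: zero marking, form stays ngigingoakh.
Attach tense present -ya → ngigingoakhya.
Apply vowel deletion: ngigingoakhya → ngigingakhya.
Nasal assimilation: no change.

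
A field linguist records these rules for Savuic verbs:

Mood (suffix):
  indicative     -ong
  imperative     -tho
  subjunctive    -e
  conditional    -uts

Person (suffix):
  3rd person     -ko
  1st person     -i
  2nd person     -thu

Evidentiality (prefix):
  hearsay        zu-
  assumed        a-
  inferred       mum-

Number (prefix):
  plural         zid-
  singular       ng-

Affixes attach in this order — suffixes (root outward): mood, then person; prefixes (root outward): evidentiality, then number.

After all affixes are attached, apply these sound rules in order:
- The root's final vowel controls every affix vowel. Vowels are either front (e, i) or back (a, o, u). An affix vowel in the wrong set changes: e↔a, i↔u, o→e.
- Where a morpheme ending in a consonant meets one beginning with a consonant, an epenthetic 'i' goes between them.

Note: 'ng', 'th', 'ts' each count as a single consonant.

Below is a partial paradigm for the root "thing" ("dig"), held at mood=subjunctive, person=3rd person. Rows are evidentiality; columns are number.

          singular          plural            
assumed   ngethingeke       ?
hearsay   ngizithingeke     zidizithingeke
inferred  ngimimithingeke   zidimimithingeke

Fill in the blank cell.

zidethingeke

Attach mood subjunctive -e → thinge.
Attach evidentiality assumed a- → athinge.
Attach number plural zid- → zidathinge.
Attach person 3rd person -ko → zidathingeko.
Apply vowel harmony: zidathingeko → zidethingeke.
Epenthesis: no change.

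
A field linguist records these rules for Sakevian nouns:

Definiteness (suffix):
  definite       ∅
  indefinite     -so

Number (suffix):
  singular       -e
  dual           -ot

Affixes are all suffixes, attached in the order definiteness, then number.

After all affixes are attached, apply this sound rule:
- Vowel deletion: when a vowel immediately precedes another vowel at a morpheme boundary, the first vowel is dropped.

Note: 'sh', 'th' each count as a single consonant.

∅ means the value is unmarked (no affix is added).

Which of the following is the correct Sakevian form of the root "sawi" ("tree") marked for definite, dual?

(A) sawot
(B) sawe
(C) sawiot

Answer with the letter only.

A

definiteness = definite: zero marking, form stays sawi.
Attach number dual -ot → sawiot.
Apply vowel deletion: sawiot → sawot.
So the correct form is sawot, option (A).
(C) sawiot is wrong: it fails to apply the sound rule(s).
(B) sawe is wrong: it uses singular instead of dual for number.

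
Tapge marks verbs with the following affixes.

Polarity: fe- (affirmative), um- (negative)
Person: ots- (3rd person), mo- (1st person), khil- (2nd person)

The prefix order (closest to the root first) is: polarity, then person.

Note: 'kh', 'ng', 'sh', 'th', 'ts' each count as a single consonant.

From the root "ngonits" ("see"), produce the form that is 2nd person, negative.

khilumngonits

Attach polarity negative um- → umngonits.
Attach person 2nd person khil- → khilumngonits.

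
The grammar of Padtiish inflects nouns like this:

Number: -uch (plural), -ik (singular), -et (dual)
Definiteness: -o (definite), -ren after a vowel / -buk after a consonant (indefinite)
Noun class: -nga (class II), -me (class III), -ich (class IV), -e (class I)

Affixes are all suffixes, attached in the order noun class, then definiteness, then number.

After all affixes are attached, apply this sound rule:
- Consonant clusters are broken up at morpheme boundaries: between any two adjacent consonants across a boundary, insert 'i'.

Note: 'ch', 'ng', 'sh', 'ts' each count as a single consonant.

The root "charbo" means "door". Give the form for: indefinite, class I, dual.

charboerenet

Attach noun class class I -e → charboe.
Attach definiteness indefinite -ren (after vowel 'e') → charboeren.
Attach number dual -et → charboerenet.
Epenthesis: no change.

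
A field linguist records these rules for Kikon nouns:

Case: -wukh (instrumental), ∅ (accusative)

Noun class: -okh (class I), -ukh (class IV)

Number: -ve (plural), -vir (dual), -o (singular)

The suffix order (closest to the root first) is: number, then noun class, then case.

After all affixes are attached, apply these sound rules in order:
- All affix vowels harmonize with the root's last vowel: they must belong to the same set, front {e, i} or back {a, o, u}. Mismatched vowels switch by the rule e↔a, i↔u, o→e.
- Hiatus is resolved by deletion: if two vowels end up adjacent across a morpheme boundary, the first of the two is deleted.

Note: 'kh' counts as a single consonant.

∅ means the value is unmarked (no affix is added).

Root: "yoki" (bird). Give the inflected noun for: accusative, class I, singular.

yokekh

Attach number singular -o → yokio.
Attach noun class class I -okh → yokiookh.
case = accusative: zero marking, form stays yokiookh.
Apply vowel harmony: yokiookh → yokieekh.
Apply vowel deletion: yokieekh → yokekh.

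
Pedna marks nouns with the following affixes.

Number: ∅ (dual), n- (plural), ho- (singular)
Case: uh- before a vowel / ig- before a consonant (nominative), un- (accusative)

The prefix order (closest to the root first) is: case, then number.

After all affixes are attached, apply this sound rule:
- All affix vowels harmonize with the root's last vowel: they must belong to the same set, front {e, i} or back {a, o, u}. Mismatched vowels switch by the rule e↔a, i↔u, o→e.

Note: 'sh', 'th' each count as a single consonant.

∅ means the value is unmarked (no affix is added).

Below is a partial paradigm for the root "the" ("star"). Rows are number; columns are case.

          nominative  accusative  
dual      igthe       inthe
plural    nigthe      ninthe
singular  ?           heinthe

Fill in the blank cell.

heigthe

Attach case nominative ig- (before consonant 'th') → igthe.
Attach number singular ho- → hoigthe.
Apply vowel harmony: hoigthe → heigthe.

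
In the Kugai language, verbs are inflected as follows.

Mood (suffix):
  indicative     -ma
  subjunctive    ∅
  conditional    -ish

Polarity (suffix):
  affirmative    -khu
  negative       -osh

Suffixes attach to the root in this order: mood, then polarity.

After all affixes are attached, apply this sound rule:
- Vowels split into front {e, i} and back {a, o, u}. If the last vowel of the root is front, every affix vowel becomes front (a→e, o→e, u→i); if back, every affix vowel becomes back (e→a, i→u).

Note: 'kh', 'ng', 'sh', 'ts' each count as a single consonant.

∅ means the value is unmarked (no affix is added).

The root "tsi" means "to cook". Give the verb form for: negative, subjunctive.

mood = subjunctive: zero marking, form stays tsi.
Attach polarity negative -osh → tsiosh.
Apply vowel harmony: tsiosh → tsiesh.

tsiesh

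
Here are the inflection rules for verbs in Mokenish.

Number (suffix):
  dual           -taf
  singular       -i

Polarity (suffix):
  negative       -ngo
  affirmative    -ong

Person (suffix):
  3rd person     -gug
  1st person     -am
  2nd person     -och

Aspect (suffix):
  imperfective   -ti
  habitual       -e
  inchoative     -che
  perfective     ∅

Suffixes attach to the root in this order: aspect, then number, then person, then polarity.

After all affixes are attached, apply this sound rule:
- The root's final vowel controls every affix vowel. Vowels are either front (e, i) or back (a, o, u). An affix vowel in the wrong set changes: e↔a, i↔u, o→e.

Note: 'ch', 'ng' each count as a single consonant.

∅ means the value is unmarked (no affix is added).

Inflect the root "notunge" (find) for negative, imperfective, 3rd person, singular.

Attach aspect imperfective -ti → notungeti.
Attach number singular -i → notungetii.
Attach person 3rd person -gug → notungetiigug.
Attach polarity negative -ngo → notungetiigugngo.
Apply vowel harmony: notungetiigugngo → notungetiigignge.

notungetiigignge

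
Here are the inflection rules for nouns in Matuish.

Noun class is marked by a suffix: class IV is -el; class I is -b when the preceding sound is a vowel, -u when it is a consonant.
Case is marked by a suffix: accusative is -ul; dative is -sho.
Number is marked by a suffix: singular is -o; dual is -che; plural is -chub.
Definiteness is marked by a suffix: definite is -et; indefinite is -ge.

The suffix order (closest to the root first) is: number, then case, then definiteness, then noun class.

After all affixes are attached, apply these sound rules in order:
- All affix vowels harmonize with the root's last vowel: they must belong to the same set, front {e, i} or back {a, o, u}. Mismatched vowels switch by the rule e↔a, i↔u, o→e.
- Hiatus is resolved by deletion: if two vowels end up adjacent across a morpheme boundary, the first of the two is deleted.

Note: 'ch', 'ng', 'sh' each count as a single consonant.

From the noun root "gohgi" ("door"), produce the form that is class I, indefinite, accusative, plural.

gohgichibilgeb

Attach number plural -chub → gohgichub.
Attach case accusative -ul → gohgichubul.
Attach definiteness indefinite -ge → gohgichubulge.
Attach noun class class I -b (after vowel 'e') → gohgichubulgeb.
Apply vowel harmony: gohgichubulgeb → gohgichibilgeb.
Vowel deletion: no change.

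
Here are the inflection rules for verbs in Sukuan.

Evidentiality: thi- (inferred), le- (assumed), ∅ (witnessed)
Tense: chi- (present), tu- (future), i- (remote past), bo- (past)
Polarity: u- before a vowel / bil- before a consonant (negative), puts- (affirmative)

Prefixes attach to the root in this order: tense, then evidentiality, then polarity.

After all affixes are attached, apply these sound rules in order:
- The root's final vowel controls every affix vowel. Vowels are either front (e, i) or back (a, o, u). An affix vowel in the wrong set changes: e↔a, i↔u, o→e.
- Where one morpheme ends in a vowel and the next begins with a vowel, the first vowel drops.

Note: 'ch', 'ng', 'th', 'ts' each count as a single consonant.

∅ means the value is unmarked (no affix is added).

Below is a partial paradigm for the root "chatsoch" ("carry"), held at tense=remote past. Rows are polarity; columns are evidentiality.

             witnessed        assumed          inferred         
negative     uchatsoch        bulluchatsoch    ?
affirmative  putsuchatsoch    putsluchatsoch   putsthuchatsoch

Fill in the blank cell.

Attach tense remote past i- → ichatsoch.
Attach evidentiality inferred thi- → thiichatsoch.
Attach polarity negative bil- (before consonant 'th') → bilthiichatsoch.
Apply vowel harmony: bilthiichatsoch → bulthuuchatsoch.
Apply vowel deletion: bulthuuchatsoch → bulthuchatsoch.

bulthuchatsoch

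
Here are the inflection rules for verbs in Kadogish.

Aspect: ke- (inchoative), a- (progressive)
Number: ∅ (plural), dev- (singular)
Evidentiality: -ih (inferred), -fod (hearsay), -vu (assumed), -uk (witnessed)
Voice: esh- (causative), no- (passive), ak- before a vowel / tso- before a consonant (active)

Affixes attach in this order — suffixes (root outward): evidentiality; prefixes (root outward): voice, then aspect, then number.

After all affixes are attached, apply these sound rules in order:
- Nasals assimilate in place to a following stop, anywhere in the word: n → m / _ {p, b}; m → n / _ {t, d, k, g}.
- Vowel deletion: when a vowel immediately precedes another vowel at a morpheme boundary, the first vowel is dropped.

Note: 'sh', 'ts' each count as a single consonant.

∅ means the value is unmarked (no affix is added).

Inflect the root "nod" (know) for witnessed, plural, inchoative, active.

Attach evidentiality witnessed -uk → noduk.
Attach voice active tso- (before consonant 'n') → tsonoduk.
Attach aspect inchoative ke- → ketsonoduk.
number = plural: zero marking, form stays ketsonoduk.
Nasal assimilation: no change.
Vowel deletion: no change.

ketsonoduk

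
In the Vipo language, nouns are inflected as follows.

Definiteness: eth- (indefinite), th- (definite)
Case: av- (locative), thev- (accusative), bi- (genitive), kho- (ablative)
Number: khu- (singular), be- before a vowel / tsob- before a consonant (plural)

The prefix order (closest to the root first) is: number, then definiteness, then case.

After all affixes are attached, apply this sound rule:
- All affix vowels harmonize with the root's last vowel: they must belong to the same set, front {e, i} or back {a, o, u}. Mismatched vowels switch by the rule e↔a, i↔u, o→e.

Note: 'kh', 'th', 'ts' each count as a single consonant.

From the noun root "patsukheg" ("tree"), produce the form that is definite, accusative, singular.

thevthkhipatsukheg

Attach number singular khu- → khupatsukheg.
Attach definiteness definite th- → thkhupatsukheg.
Attach case accusative thev- → thevthkhupatsukheg.
Apply vowel harmony: thevthkhupatsukheg → thevthkhipatsukheg.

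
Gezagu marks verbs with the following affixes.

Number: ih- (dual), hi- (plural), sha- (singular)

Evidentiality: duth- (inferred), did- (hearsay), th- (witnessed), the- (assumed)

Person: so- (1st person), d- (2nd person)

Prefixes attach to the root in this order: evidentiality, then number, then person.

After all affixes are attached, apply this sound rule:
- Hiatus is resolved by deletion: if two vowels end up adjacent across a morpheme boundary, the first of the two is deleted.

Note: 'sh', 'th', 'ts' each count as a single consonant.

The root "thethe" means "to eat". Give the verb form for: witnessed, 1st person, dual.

sihththethe

Attach evidentiality witnessed th- → ththethe.
Attach number dual ih- → ihththethe.
Attach person 1st person so- → soihththethe.
Apply vowel deletion: soihththethe → sihththethe.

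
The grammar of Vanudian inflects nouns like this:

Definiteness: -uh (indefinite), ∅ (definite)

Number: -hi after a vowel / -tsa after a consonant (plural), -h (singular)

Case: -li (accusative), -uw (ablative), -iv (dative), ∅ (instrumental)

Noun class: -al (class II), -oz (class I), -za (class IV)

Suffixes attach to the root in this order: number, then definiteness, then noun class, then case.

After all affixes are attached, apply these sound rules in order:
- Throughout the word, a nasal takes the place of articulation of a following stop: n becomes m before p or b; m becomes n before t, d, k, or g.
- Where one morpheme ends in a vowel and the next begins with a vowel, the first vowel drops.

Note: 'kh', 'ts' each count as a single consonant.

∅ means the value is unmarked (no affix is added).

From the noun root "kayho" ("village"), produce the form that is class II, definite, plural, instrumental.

kayhohal

Attach number plural -hi (after vowel 'o') → kayhohi.
definiteness = definite: zero marking, form stays kayhohi.
Attach noun class class II -al → kayhohial.
case = instrumental: zero marking, form stays kayhohial.
Nasal assimilation: no change.
Apply vowel deletion: kayhohial → kayhohal.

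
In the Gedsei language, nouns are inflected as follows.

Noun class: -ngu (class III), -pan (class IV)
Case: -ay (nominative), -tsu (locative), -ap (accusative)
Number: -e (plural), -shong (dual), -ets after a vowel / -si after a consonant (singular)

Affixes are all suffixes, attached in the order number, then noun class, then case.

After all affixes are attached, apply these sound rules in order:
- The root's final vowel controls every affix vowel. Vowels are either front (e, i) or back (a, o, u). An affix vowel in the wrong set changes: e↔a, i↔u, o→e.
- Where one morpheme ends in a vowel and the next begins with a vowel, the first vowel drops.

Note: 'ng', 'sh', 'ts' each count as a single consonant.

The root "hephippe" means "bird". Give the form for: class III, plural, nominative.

Attach number plural -e → hephippee.
Attach noun class class III -ngu → hephippeengu.
Attach case nominative -ay → hephippeenguay.
Apply vowel harmony: hephippeenguay → hephippeengiey.
Apply vowel deletion: hephippeengiey → hephippengey.

hephippengey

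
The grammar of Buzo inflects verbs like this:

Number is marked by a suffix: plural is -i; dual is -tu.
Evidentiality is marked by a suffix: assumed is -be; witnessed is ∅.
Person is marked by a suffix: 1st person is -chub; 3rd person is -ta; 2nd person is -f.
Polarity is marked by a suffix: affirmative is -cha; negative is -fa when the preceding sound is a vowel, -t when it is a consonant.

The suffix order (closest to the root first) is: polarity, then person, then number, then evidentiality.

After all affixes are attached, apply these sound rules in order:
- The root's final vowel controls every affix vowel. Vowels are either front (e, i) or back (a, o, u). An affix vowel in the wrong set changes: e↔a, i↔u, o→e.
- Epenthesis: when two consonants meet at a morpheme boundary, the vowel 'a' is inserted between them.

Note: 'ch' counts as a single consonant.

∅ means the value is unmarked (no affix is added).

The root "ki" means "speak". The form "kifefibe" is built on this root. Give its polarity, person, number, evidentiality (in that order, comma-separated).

Segment: ki-fa-f-i-be.
polarity: -fa/t → negative.
person: -f → 2nd person.
number: -i → plural.
evidentiality: -be → assumed.

negative, 2nd person, plural, assumed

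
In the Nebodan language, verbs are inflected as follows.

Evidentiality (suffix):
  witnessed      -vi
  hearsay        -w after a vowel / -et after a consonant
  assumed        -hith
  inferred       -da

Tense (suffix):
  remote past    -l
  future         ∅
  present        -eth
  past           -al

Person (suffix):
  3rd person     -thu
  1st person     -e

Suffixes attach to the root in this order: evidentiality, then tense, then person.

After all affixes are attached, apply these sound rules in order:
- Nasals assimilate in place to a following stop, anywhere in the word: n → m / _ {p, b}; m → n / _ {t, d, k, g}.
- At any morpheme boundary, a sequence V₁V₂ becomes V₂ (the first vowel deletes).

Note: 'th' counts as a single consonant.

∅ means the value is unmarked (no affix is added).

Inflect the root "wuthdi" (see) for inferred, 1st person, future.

Attach evidentiality inferred -da → wuthdida.
tense = future: zero marking, form stays wuthdida.
Attach person 1st person -e → wuthdidae.
Nasal assimilation: no change.
Apply vowel deletion: wuthdidae → wuthdide.

wuthdide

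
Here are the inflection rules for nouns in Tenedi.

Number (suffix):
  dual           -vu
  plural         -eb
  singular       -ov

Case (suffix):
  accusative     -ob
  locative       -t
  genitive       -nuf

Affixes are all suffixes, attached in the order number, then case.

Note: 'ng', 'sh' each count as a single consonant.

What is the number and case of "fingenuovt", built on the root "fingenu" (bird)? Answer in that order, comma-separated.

Segment: fingenu-ov-t.
number: -ov → singular.
case: -t → locative.

singular, locative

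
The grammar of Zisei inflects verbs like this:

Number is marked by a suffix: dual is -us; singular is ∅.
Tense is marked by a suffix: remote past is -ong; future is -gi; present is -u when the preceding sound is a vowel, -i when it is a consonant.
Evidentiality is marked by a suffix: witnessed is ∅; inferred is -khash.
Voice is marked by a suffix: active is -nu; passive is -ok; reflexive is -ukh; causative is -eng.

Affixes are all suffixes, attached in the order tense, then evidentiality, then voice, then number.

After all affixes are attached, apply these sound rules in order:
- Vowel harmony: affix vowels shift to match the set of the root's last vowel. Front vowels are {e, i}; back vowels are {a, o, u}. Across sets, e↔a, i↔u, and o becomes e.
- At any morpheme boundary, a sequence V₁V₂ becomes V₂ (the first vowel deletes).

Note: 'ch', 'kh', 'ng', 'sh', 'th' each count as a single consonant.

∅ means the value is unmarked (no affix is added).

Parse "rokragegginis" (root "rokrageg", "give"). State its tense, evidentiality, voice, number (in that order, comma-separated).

Segment: rokrageg-gi-nu-us.
tense: -gi → future.
evidentiality: ∅ → witnessed.
voice: -nu → active.
number: -us → dual.

future, witnessed, active, dual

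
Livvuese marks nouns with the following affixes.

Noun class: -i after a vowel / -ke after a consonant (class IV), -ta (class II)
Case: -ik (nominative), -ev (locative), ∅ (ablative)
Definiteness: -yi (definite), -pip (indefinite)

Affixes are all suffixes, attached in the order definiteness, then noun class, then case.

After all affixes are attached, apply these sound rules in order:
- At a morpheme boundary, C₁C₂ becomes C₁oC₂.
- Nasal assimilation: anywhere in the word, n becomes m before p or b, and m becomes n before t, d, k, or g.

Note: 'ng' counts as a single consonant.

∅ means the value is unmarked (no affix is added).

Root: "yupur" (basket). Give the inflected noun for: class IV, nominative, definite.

yupuroyiiik

Attach definiteness definite -yi → yupuryi.
Attach noun class class IV -i (after vowel 'i') → yupuryii.
Attach case nominative -ik → yupuryiiik.
Apply epenthesis: yupuryiiik → yupuroyiiik.
Nasal assimilation: no change.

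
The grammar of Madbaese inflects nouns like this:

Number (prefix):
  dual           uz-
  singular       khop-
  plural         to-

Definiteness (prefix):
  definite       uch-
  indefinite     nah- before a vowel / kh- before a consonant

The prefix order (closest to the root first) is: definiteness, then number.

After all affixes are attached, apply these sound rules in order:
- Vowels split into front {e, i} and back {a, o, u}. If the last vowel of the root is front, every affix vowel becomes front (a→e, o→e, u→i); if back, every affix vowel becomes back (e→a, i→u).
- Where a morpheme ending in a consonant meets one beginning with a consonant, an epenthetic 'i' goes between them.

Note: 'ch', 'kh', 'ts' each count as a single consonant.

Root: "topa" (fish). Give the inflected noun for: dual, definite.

Attach definiteness definite uch- → uchtopa.
Attach number dual uz- → uzuchtopa.
Vowel harmony: no change.
Apply epenthesis: uzuchtopa → uzuchitopa.

uzuchitopa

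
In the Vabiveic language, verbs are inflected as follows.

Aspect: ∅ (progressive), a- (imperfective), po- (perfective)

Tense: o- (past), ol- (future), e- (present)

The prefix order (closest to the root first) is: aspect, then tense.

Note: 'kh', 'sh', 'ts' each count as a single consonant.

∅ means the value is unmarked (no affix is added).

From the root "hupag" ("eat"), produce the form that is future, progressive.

olhupag

aspect = progressive: zero marking, form stays hupag.
Attach tense future ol- → olhupag.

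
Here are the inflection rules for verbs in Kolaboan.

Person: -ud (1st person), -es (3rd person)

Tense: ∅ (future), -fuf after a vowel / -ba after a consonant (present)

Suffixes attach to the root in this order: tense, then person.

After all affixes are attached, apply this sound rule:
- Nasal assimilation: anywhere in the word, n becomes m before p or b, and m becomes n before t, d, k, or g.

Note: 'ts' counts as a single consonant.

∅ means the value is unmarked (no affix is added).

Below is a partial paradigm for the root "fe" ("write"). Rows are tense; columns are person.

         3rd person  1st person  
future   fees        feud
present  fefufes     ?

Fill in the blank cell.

fefufud

Attach tense present -fuf (after vowel 'e') → fefuf.
Attach person 1st person -ud → fefufud.
Nasal assimilation: no change.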